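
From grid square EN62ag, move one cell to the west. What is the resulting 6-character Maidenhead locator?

Longitude subsquare a = 0; −1 → -1, wraps to 23 = x, carry into square.
Longitude square 6; −1 → 5.
The latitude characters are unchanged.

EN52xg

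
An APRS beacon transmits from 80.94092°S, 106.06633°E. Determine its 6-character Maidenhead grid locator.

OA39ab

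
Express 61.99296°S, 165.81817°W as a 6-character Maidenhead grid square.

AC78ca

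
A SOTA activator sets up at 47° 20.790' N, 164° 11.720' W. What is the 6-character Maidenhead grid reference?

AN77vi

Add 180° to longitude and 90° to latitude: 15.8047, 137.3465.
Field (20°×10°, letters A–R): 15.8047/20 → 0 → A, 137.3465/10 → 13 → N; chars AN.
Square (2°×1°, digits 0–9): 15.8047/2 → 7, 7.3465/1 → 7; chars 77.
Subsquare (5′×2.5′, letters a–x): 1.8047/0.0833333 → 21 → v, 0.3465/0.0416667 → 8 → i; chars vi.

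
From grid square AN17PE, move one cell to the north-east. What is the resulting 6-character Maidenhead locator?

Longitude subsquare p = 15; +1 → 16 = q.
Latitude subsquare e = 4; +1 → 5 = f.

AN17qf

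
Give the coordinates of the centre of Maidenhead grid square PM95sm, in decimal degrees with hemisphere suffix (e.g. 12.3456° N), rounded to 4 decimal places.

Field P=15, M=12: +15·20° lon, +12·10° lat → SW at lon 120°, lat 30°.
Square 9, 5: +9·2° lon, +5·1° lat → SW at lon 138°, lat 35°.
Subsquare s=18, m=12: +18·0.0833333° lon, +12·0.0416667° lat → SW at lon 139.5°, lat 35.5°.
Cell spans 0.0833333° lon × 0.0416667° lat. Centre is SW corner plus half of each.
latitude 35.5208° N, longitude 139.5417° E.

35.5208° N, 139.5417° E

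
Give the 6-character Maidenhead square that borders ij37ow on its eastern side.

Longitude subsquare o = 14; +1 → 15 = p.
The latitude characters are unchanged.

IJ37pw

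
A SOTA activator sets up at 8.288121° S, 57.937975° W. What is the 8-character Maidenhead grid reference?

Shift to the Maidenhead origin (180°W, 90°S): lon 122.06203, lat 81.71188.
Field (20°×10°, letters A–R): lon ⌊122.06203/20⌋ = 6 → G; lat ⌊81.71188/10⌋ = 8 → I.
Square (2°×1°, digits 0–9): lon ⌊2.06203/2⌋ = 1; lat ⌊1.71188/1⌋ = 1.
Subsquare (5′×2.5′, letters a–x): lon ⌊0.06203/0.0833333⌋ = 0 → a; lat ⌊0.71188/0.0416667⌋ = 17 → r.
Extended square (30″×15″, digits 0–9): lon ⌊0.06203/0.00833333⌋ = 7; lat ⌊0.00355/0.00416667⌋ = 0.

GI11ar70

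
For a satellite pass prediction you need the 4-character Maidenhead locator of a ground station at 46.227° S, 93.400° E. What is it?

NE63

Offset from 180°W / 90°S: lon 273.40°, lat 43.77°.
Field: 273.40/20 → 13 → N, 43.77/10 → 4 → E; chars NE.
Square: 13.40/2 → 6, 3.77/1 → 3; chars 63.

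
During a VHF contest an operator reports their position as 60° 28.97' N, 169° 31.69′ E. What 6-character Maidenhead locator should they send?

RP40sl

Add 180° to longitude and 90° to latitude: 349.5282, 150.4828.
Field: 349.5282/20 → 17 → R, 150.4828/10 → 15 → P; chars RP.
Square: 9.5282/2 → 4, 0.4828/1 → 0; chars 40.
Subsquare: 1.5282/0.0833333 → 18 → s, 0.4828/0.0416667 → 11 → l; chars sl.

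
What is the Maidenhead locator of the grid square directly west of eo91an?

EO81xn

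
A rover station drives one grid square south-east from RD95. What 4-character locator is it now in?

AD04

Longitude square 9; +1 → 10, wraps to 0, carry into field.
Longitude field R = 17; +1 → 18, wraps to 0 = A, wrapping around the antimeridian.
Latitude square 5; −1 → 4.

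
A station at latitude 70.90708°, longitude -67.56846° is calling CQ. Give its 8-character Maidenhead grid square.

FQ60fv17

Add 180° to longitude and 90° to latitude: 112.43154, 160.90708.
Field: lon ⌊112.43154/20⌋ = 5 → F; lat ⌊160.90708/10⌋ = 16 → Q.
Square: lon ⌊12.43154/2⌋ = 6; lat ⌊0.90708/1⌋ = 0.
Subsquare: lon ⌊0.43154/0.0833333⌋ = 5 → f; lat ⌊0.90708/0.0416667⌋ = 21 → v.
Extended square: lon ⌊0.01487/0.00833333⌋ = 1; lat ⌊0.03208/0.00416667⌋ = 7.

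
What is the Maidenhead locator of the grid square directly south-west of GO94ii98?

GO94ii87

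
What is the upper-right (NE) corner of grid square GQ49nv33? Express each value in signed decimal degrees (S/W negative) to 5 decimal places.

79.89167, -50.88333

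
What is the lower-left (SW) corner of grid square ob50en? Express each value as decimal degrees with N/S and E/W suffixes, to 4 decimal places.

Field O=14, B=1: +14·20° lon, +1·10° lat → SW at lon 100°, lat -80°.
Square 5, 0: +5·2° lon, +0·1° lat → SW at lon 110°, lat -80°.
Subsquare e=4, n=13: +4·0.0833333° lon, +13·0.0416667° lat → SW at lon 110.333°, lat -79.4583°.
latitude 79.4583° S, longitude 110.3333° E.

79.4583° S, 110.3333° E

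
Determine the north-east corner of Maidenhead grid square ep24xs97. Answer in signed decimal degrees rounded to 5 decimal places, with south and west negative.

64.78333, -94.00000

Field E=4, P=15: +4·20° lon, +15·10° lat → SW at lon -100°, lat 60°.
Square 2, 4: +2·2° lon, +4·1° lat → SW at lon -96°, lat 64°.
Subsquare x=23, s=18: +23·0.0833333° lon, +18·0.0416667° lat → SW at lon -94.0833°, lat 64.75°.
Extended square 9, 7: +9·0.00833333° lon, +7·0.00416667° lat → SW at lon -94.0083°, lat 64.7792°.
Cell spans 0.00833333° lon × 0.00416667° lat. NE corner is SW corner plus one full cell.
latitude 64.78333, longitude -94.00000.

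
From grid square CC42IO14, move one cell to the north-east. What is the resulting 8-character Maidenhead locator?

Longitude extended square 1; +1 → 2.
Latitude extended square 4; +1 → 5.

CC42io25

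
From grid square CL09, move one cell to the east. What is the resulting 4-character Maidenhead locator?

Longitude square 0; +1 → 1.
The latitude characters are unchanged.

CL19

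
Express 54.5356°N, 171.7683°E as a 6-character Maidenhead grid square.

Offset from 180°W / 90°S: lon 351.7683°, lat 144.5356°.
Field: lon ⌊351.7683/20⌋ = 17 → R; lat ⌊144.5356/10⌋ = 14 → O.
Square: lon ⌊11.7683/2⌋ = 5; lat ⌊4.5356/1⌋ = 4.
Subsquare: lon ⌊1.7683/0.0833333⌋ = 21 → v; lat ⌊0.5356/0.0416667⌋ = 12 → m.

RO54vm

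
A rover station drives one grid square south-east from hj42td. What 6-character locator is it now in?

Longitude subsquare t = 19; +1 → 20 = u.
Latitude subsquare d = 3; −1 → 2 = c.

HJ42uc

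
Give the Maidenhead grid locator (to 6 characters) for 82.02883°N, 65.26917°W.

Add 180° to longitude and 90° to latitude: 114.7308, 172.0288.
Field: lon ⌊114.7308/20⌋ = 5 → F; lat ⌊172.0288/10⌋ = 17 → R.
Square: lon ⌊14.7308/2⌋ = 7; lat ⌊2.0288/1⌋ = 2.
Subsquare: lon ⌊0.7308/0.0833333⌋ = 8 → i; lat ⌊0.0288/0.0416667⌋ = 0 → a.

FR72ia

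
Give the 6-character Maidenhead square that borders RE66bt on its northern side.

Latitude subsquare t = 19; +1 → 20 = u.
The longitude characters are unchanged.

RE66bu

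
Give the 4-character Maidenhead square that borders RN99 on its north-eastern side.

Longitude square 9; +1 → 10, wraps to 0, carry into field.
Longitude field R = 17; +1 → 18, wraps to 0 = A, wrapping around the antimeridian.
Latitude square 9; +1 → 10, wraps to 0, carry into field.
Latitude field N = 13; +1 → 14 = O.

AO00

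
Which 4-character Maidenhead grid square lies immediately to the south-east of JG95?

KG04

Longitude square 9; +1 → 10, wraps to 0, carry into field.
Longitude field J = 9; +1 → 10 = K.
Latitude square 5; −1 → 4.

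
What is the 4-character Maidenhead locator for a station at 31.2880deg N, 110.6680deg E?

OM51

Offset from 180°W / 90°S: lon 290.67°, lat 121.29°.
Field: 290.67/20 → 14 → O, 121.29/10 → 12 → M; chars OM.
Square: 10.67/2 → 5, 1.29/1 → 1; chars 51.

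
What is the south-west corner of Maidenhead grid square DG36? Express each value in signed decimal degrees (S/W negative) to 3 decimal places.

-24.000, -114.000

Field D=3, G=6: +3·20° lon, +6·10° lat → SW at lon -120°, lat -30°.
Square 3, 6: +3·2° lon, +6·1° lat → SW at lon -114°, lat -24°.
latitude -24.000, longitude -114.000.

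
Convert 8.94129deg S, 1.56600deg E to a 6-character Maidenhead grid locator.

Add 180° to longitude and 90° to latitude: 181.5660, 81.0587.
Field: lon ⌊181.5660/20⌋ = 9 → J; lat ⌊81.0587/10⌋ = 8 → I.
Square: lon ⌊1.5660/2⌋ = 0; lat ⌊1.0587/1⌋ = 1.
Subsquare: lon ⌊1.5660/0.0833333⌋ = 18 → s; lat ⌊0.0587/0.0416667⌋ = 1 → b.

JI01sb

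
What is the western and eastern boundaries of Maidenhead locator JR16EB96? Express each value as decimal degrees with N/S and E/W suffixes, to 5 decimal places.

2.40833° E, 2.41667° E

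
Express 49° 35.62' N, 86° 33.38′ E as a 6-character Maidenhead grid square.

NN39go

Offset from 180°W / 90°S: lon 266.5563°, lat 139.5937°.
Field: 266.5563/20 → 13 → N, 139.5937/10 → 13 → N; chars NN.
Square: 6.5563/2 → 3, 9.5937/1 → 9; chars 39.
Subsquare: 0.5563/0.0833333 → 6 → g, 0.5937/0.0416667 → 14 → o; chars go.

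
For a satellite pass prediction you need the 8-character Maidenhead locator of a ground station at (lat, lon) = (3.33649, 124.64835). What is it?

PJ23hi70

Offset from 180°W / 90°S: lon 304.64835°, lat 93.33649°.
Field: lon ⌊304.64835/20⌋ = 15 → P; lat ⌊93.33649/10⌋ = 9 → J.
Square: lon ⌊4.64835/2⌋ = 2; lat ⌊3.33649/1⌋ = 3.
Subsquare: lon ⌊0.64835/0.0833333⌋ = 7 → h; lat ⌊0.33649/0.0416667⌋ = 8 → i.
Extended square: lon ⌊0.06502/0.00833333⌋ = 7; lat ⌊0.00316/0.00416667⌋ = 0.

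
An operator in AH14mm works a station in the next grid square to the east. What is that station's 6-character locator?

AH14nm

Longitude subsquare m = 12; +1 → 13 = n.
The latitude characters are unchanged.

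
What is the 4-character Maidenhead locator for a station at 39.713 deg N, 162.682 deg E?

RM19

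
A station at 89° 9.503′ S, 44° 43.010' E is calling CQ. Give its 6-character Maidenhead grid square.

LA20iu

Shift to the Maidenhead origin (180°W, 90°S): lon 224.7168, lat 0.8416.
Field: 224.7168/20 → 11 → L, 0.8416/10 → 0 → A; chars LA.
Square: 4.7168/2 → 2, 0.8416/1 → 0; chars 20.
Subsquare: 0.7168/0.0833333 → 8 → i, 0.8416/0.0416667 → 20 → u; chars iu.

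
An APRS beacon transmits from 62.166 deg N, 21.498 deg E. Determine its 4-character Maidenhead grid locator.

KP02

Add 180° to longitude and 90° to latitude: 201.50, 152.17.
Field: 201.50/20 → 10 → K, 152.17/10 → 15 → P; chars KP.
Square: 1.50/2 → 0, 2.17/1 → 2; chars 02.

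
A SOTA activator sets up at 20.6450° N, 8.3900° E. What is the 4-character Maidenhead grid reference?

JL40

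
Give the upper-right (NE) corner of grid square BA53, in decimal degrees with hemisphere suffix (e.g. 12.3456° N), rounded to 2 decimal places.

Field B=1, A=0: +1·20° lon, +0·10° lat → SW at lon -160°, lat -90°.
Square 5, 3: +5·2° lon, +3·1° lat → SW at lon -150°, lat -87°.
Cell spans 2° lon × 1° lat. NE corner is SW corner plus one full cell.
latitude 86.00° S, longitude 148.00° W.

86.00° S, 148.00° W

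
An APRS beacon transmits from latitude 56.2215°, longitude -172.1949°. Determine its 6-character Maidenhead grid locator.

AO36vf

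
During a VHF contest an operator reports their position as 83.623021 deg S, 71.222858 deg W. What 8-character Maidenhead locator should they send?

Shift to the Maidenhead origin (180°W, 90°S): lon 108.77714, lat 6.37698.
Field (20°×10°, letters A–R): lon ⌊108.77714/20⌋ = 5 → F; lat ⌊6.37698/10⌋ = 0 → A.
Square (2°×1°, digits 0–9): lon ⌊8.77714/2⌋ = 4; lat ⌊6.37698/1⌋ = 6.
Subsquare (5′×2.5′, letters a–x): lon ⌊0.77714/0.0833333⌋ = 9 → j; lat ⌊0.37698/0.0416667⌋ = 9 → j.
Extended square (30″×15″, digits 0–9): lon ⌊0.02714/0.00833333⌋ = 3; lat ⌊0.00198/0.00416667⌋ = 0.

FA46jj30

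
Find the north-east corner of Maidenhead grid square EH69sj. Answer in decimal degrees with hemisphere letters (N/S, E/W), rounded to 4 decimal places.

10.5833° S, 86.4167° W

Field E=4, H=7: +4·20° lon, +7·10° lat → SW at lon -100°, lat -20°.
Square 6, 9: +6·2° lon, +9·1° lat → SW at lon -88°, lat -11°.
Subsquare s=18, j=9: +18·0.0833333° lon, +9·0.0416667° lat → SW at lon -86.5°, lat -10.625°.
Cell spans 0.0833333° lon × 0.0416667° lat. NE corner is SW corner plus one full cell.
latitude 10.5833° S, longitude 86.4167° W.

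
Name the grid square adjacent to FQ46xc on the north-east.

FQ56ad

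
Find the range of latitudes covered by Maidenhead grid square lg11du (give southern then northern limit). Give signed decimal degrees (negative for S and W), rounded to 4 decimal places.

Field L=11, G=6: +11·20° lon, +6·10° lat → SW at lon 40°, lat -30°.
Square 1, 1: +1·2° lon, +1·1° lat → SW at lon 42°, lat -29°.
Subsquare d=3, u=20: +3·0.0833333° lon, +20·0.0416667° lat → SW at lon 42.25°, lat -28.1667°.
Cell spans 0.0833333° lon × 0.0416667° lat.
south -28.1667, north -28.1250.

-28.1667, -28.1250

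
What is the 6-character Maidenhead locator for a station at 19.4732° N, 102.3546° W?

DK89tl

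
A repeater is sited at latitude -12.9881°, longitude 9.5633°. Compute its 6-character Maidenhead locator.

Shift to the Maidenhead origin (180°W, 90°S): lon 189.5633, lat 77.0119.
Field: 189.5633/20 → 9 → J, 77.0119/10 → 7 → H; chars JH.
Square: 9.5633/2 → 4, 7.0119/1 → 7; chars 47.
Subsquare: 1.5633/0.0833333 → 18 → s, 0.0119/0.0416667 → 0 → a; chars sa.

JH47sa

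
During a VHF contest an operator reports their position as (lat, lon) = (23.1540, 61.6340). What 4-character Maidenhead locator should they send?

Add 180° to longitude and 90° to latitude: 241.63, 113.15.
Field: 241.63/20 → 12 → M, 113.15/10 → 11 → L; chars ML.
Square: 1.63/2 → 0, 3.15/1 → 3; chars 03.

ML03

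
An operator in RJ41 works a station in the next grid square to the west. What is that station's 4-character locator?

RJ31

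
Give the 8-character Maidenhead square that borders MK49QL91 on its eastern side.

Longitude extended square 9; +1 → 10, wraps to 0, carry into subsquare.
Longitude subsquare q = 16; +1 → 17 = r.
The latitude characters are unchanged.

MK49rl01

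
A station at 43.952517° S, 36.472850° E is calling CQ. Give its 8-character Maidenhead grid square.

Shift to the Maidenhead origin (180°W, 90°S): lon 216.47285, lat 46.04748.
Field: lon ⌊216.47285/20⌋ = 10 → K; lat ⌊46.04748/10⌋ = 4 → E.
Square: lon ⌊16.47285/2⌋ = 8; lat ⌊6.04748/1⌋ = 6.
Subsquare: lon ⌊0.47285/0.0833333⌋ = 5 → f; lat ⌊0.04748/0.0416667⌋ = 1 → b.
Extended square: lon ⌊0.05618/0.00833333⌋ = 6; lat ⌊0.00582/0.00416667⌋ = 1.

KE86fb61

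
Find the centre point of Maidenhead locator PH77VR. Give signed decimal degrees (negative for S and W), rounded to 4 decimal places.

-12.2708, 135.7917

Field P=15, H=7: +15·20° lon, +7·10° lat → SW at lon 120°, lat -20°.
Square 7, 7: +7·2° lon, +7·1° lat → SW at lon 134°, lat -13°.
Subsquare v=21, r=17: +21·0.0833333° lon, +17·0.0416667° lat → SW at lon 135.75°, lat -12.2917°.
Cell spans 0.0833333° lon × 0.0416667° lat. Centre is SW corner plus half of each.
latitude -12.2708, longitude 135.7917.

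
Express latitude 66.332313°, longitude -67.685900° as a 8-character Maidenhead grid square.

FP66dh79

Shift to the Maidenhead origin (180°W, 90°S): lon 112.31410, lat 156.33231.
Field: lon ⌊112.31410/20⌋ = 5 → F; lat ⌊156.33231/10⌋ = 15 → P.
Square: lon ⌊12.31410/2⌋ = 6; lat ⌊6.33231/1⌋ = 6.
Subsquare: lon ⌊0.31410/0.0833333⌋ = 3 → d; lat ⌊0.33231/0.0416667⌋ = 7 → h.
Extended square: lon ⌊0.06410/0.00833333⌋ = 7; lat ⌊0.04065/0.00416667⌋ = 9.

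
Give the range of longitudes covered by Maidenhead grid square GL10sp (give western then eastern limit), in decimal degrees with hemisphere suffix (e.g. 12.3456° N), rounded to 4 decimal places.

Field G=6, L=11: +6·20° lon, +11·10° lat → SW at lon -60°, lat 20°.
Square 1, 0: +1·2° lon, +0·1° lat → SW at lon -58°, lat 20°.
Subsquare s=18, p=15: +18·0.0833333° lon, +15·0.0416667° lat → SW at lon -56.5°, lat 20.625°.
Cell spans 0.0833333° lon × 0.0416667° lat.
west 56.5000° W, east 56.4167° W.

56.5000° W, 56.4167° W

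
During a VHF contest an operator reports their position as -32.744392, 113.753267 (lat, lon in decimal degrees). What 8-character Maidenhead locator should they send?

OF67vg01

Shift to the Maidenhead origin (180°W, 90°S): lon 293.75327, lat 57.25561.
Field: 293.75327/20 → 14 → O, 57.25561/10 → 5 → F; chars OF.
Square: 13.75327/2 → 6, 7.25561/1 → 7; chars 67.
Subsquare: 1.75327/0.0833333 → 21 → v, 0.25561/0.0416667 → 6 → g; chars vg.
Extended square: 0.00327/0.00833333 → 0, 0.00561/0.00416667 → 1; chars 01.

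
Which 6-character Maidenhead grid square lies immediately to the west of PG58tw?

Longitude subsquare t = 19; −1 → 18 = s.
The latitude characters are unchanged.

PG58sw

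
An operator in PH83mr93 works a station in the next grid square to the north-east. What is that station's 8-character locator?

PH83nr04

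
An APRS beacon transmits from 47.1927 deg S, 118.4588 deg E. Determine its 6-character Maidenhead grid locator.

OE92ft

Add 180° to longitude and 90° to latitude: 298.4588, 42.8073.
Field: lon ⌊298.4588/20⌋ = 14 → O; lat ⌊42.8073/10⌋ = 4 → E.
Square: lon ⌊18.4588/2⌋ = 9; lat ⌊2.8073/1⌋ = 2.
Subsquare: lon ⌊0.4588/0.0833333⌋ = 5 → f; lat ⌊0.8073/0.0416667⌋ = 19 → t.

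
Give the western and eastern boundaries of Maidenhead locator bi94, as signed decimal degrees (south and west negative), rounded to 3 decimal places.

-142.000, -140.000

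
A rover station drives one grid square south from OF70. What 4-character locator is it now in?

OE79

Latitude square 0; −1 → -1, wraps to 9, carry into field.
Latitude field F = 5; −1 → 4 = E.
The longitude characters are unchanged.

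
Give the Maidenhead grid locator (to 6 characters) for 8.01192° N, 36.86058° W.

HJ18na

Add 180° to longitude and 90° to latitude: 143.1394, 98.0119.
Field: lon ⌊143.1394/20⌋ = 7 → H; lat ⌊98.0119/10⌋ = 9 → J.
Square: lon ⌊3.1394/2⌋ = 1; lat ⌊8.0119/1⌋ = 8.
Subsquare: lon ⌊1.1394/0.0833333⌋ = 13 → n; lat ⌊0.0119/0.0416667⌋ = 0 → a.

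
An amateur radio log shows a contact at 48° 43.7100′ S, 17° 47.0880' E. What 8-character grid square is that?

Add 180° to longitude and 90° to latitude: 197.78480, 41.27150.
Field: lon ⌊197.78480/20⌋ = 9 → J; lat ⌊41.27150/10⌋ = 4 → E.
Square: lon ⌊17.78480/2⌋ = 8; lat ⌊1.27150/1⌋ = 1.
Subsquare: lon ⌊1.78480/0.0833333⌋ = 21 → v; lat ⌊0.27150/0.0416667⌋ = 6 → g.
Extended square: lon ⌊0.03480/0.00833333⌋ = 4; lat ⌊0.02150/0.00416667⌋ = 5.

JE81vg45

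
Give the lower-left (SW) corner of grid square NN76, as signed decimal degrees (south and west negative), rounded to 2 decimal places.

Field N=13, N=13: +13·20° lon, +13·10° lat → SW at lon 80°, lat 40°.
Square 7, 6: +7·2° lon, +6·1° lat → SW at lon 94°, lat 46°.
latitude 46.00, longitude 94.00.

46.00, 94.00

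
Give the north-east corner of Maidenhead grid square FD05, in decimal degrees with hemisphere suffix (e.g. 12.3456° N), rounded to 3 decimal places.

Field F=5, D=3: +5·20° lon, +3·10° lat → SW at lon -80°, lat -60°.
Square 0, 5: +0·2° lon, +5·1° lat → SW at lon -80°, lat -55°.
Cell spans 2° lon × 1° lat. NE corner is SW corner plus one full cell.
latitude 54.000° S, longitude 78.000° W.

54.000° S, 78.000° W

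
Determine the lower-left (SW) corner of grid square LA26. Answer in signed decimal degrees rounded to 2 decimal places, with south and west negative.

-84.00, 44.00

Field L=11, A=0: +11·20° lon, +0·10° lat → SW at lon 40°, lat -90°.
Square 2, 6: +2·2° lon, +6·1° lat → SW at lon 44°, lat -84°.
latitude -84.00, longitude 44.00.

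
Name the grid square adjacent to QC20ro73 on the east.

Longitude extended square 7; +1 → 8.
The latitude characters are unchanged.

QC20ro83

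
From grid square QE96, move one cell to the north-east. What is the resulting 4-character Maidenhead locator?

RE07

Longitude square 9; +1 → 10, wraps to 0, carry into field.
Longitude field Q = 16; +1 → 17 = R.
Latitude square 6; +1 → 7.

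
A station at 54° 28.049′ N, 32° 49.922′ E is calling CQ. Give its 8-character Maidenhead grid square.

KO64jl92

Add 180° to longitude and 90° to latitude: 212.83203, 144.46748.
Field: lon ⌊212.83203/20⌋ = 10 → K; lat ⌊144.46748/10⌋ = 14 → O.
Square: lon ⌊12.83203/2⌋ = 6; lat ⌊4.46748/1⌋ = 4.
Subsquare: lon ⌊0.83203/0.0833333⌋ = 9 → j; lat ⌊0.46748/0.0416667⌋ = 11 → l.
Extended square: lon ⌊0.08203/0.00833333⌋ = 9; lat ⌊0.00915/0.00416667⌋ = 2.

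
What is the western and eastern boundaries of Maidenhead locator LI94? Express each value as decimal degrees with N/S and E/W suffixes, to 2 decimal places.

58.00° E, 60.00° E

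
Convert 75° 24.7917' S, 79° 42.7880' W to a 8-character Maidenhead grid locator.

Offset from 180°W / 90°S: lon 100.28687°, lat 14.58680°.
Field: 100.28687/20 → 5 → F, 14.58680/10 → 1 → B; chars FB.
Square: 0.28687/2 → 0, 4.58680/1 → 4; chars 04.
Subsquare: 0.28687/0.0833333 → 3 → d, 0.58680/0.0416667 → 14 → o; chars do.
Extended square: 0.03687/0.00833333 → 4, 0.00347/0.00416667 → 0; chars 40.

FB04do40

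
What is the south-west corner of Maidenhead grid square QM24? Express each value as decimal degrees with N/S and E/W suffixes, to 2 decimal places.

34.00° N, 144.00° E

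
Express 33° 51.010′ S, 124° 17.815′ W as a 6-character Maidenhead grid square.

Add 180° to longitude and 90° to latitude: 55.7031, 56.1498.
Field (20°×10°, letters A–R): lon ⌊55.7031/20⌋ = 2 → C; lat ⌊56.1498/10⌋ = 5 → F.
Square (2°×1°, digits 0–9): lon ⌊15.7031/2⌋ = 7; lat ⌊6.1498/1⌋ = 6.
Subsquare (5′×2.5′, letters a–x): lon ⌊1.7031/0.0833333⌋ = 20 → u; lat ⌊0.1498/0.0416667⌋ = 3 → d.

CF76ud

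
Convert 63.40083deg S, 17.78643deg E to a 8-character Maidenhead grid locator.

JC86vo43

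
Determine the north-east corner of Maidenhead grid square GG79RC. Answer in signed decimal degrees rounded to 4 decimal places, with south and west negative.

Field G=6, G=6: +6·20° lon, +6·10° lat → SW at lon -60°, lat -30°.
Square 7, 9: +7·2° lon, +9·1° lat → SW at lon -46°, lat -21°.
Subsquare r=17, c=2: +17·0.0833333° lon, +2·0.0416667° lat → SW at lon -44.5833°, lat -20.9167°.
Cell spans 0.0833333° lon × 0.0416667° lat. NE corner is SW corner plus one full cell.
latitude -20.8750, longitude -44.5000.

-20.8750, -44.5000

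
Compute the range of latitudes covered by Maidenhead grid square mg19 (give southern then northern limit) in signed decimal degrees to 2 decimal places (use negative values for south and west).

-21.00, -20.00

Field M=12, G=6: +12·20° lon, +6·10° lat → SW at lon 60°, lat -30°.
Square 1, 9: +1·2° lon, +9·1° lat → SW at lon 62°, lat -21°.
Cell spans 2° lon × 1° lat.
south -21.00, north -20.00.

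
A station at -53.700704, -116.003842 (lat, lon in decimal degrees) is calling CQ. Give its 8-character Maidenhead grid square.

DD16xh91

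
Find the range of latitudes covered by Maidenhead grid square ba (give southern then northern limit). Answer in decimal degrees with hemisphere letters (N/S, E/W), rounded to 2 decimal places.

90.00° S, 80.00° S

Field B=1, A=0: +1·20° lon, +0·10° lat → SW at lon -160°, lat -90°.
Cell spans 20° lon × 10° lat.
south 90.00° S, north 80.00° S.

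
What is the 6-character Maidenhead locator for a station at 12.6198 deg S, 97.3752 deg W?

Offset from 180°W / 90°S: lon 82.6248°, lat 77.3802°.
Field: 82.6248/20 → 4 → E, 77.3802/10 → 7 → H; chars EH.
Square: 2.6248/2 → 1, 7.3802/1 → 7; chars 17.
Subsquare: 0.6248/0.0833333 → 7 → h, 0.3802/0.0416667 → 9 → j; chars hj.

EH17hj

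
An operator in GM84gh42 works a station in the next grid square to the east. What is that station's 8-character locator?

GM84gh52

Longitude extended square 4; +1 → 5.
The latitude characters are unchanged.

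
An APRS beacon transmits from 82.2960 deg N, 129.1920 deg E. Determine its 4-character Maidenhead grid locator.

Offset from 180°W / 90°S: lon 309.19°, lat 172.30°.
Field (20°×10°, letters A–R): lon ⌊309.19/20⌋ = 15 → P; lat ⌊172.30/10⌋ = 17 → R.
Square (2°×1°, digits 0–9): lon ⌊9.19/2⌋ = 4; lat ⌊2.30/1⌋ = 2.

PR42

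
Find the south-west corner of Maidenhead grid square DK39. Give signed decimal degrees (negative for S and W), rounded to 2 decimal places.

Field D=3, K=10: +3·20° lon, +10·10° lat → SW at lon -120°, lat 10°.
Square 3, 9: +3·2° lon, +9·1° lat → SW at lon -114°, lat 19°.
latitude 19.00, longitude -114.00.

19.00, -114.00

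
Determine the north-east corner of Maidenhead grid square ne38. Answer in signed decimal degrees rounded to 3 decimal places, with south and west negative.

-41.000, 88.000

Field N=13, E=4: +13·20° lon, +4·10° lat → SW at lon 80°, lat -50°.
Square 3, 8: +3·2° lon, +8·1° lat → SW at lon 86°, lat -42°.
Cell spans 2° lon × 1° lat. NE corner is SW corner plus one full cell.
latitude -41.000, longitude 88.000.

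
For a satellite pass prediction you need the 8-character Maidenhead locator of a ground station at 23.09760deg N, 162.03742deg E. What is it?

RL13ac43

Shift to the Maidenhead origin (180°W, 90°S): lon 342.03742, lat 113.09760.
Field: 342.03742/20 → 17 → R, 113.09760/10 → 11 → L; chars RL.
Square: 2.03742/2 → 1, 3.09760/1 → 3; chars 13.
Subsquare: 0.03742/0.0833333 → 0 → a, 0.09760/0.0416667 → 2 → c; chars ac.
Extended square: 0.03742/0.00833333 → 4, 0.01427/0.00416667 → 3; chars 43.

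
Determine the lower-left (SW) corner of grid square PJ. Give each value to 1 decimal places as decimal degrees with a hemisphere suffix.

0.0° N, 120.0° E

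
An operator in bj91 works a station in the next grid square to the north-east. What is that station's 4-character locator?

CJ02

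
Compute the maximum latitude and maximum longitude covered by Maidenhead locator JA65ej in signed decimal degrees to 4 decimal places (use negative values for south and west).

-84.5833, 12.4167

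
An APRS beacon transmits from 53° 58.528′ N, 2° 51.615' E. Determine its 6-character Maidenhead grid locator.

Add 180° to longitude and 90° to latitude: 182.8603, 143.9755.
Field: 182.8603/20 → 9 → J, 143.9755/10 → 14 → O; chars JO.
Square: 2.8603/2 → 1, 3.9755/1 → 3; chars 13.
Subsquare: 0.8603/0.0833333 → 10 → k, 0.9755/0.0416667 → 23 → x; chars kx.

JO13kx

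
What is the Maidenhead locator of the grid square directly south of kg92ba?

Latitude subsquare a = 0; −1 → -1, wraps to 23 = x, carry into square.
Latitude square 2; −1 → 1.
The longitude characters are unchanged.

KG91bx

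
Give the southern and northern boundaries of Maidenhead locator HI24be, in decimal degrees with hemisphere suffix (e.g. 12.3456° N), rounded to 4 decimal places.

5.8333° S, 5.7917° S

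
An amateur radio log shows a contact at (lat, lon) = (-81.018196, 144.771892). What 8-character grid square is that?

QA28jx25

Offset from 180°W / 90°S: lon 324.77189°, lat 8.98180°.
Field: lon ⌊324.77189/20⌋ = 16 → Q; lat ⌊8.98180/10⌋ = 0 → A.
Square: lon ⌊4.77189/2⌋ = 2; lat ⌊8.98180/1⌋ = 8.
Subsquare: lon ⌊0.77189/0.0833333⌋ = 9 → j; lat ⌊0.98180/0.0416667⌋ = 23 → x.
Extended square: lon ⌊0.02189/0.00833333⌋ = 2; lat ⌊0.02347/0.00416667⌋ = 5.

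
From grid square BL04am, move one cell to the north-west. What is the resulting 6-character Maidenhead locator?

Longitude subsquare a = 0; −1 → -1, wraps to 23 = x, carry into square.
Longitude square 0; −1 → -1, wraps to 9, carry into field.
Longitude field B = 1; −1 → 0 = A.
Latitude subsquare m = 12; +1 → 13 = n.

AL94xn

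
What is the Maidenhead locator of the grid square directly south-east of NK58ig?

Longitude subsquare i = 8; +1 → 9 = j.
Latitude subsquare g = 6; −1 → 5 = f.

NK58jf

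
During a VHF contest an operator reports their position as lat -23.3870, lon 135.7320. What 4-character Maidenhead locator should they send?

PG76

Offset from 180°W / 90°S: lon 315.73°, lat 66.61°.
Field: 315.73/20 → 15 → P, 66.61/10 → 6 → G; chars PG.
Square: 15.73/2 → 7, 6.61/1 → 6; chars 76.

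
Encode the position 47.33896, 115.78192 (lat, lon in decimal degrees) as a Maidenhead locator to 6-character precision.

ON77vi

Add 180° to longitude and 90° to latitude: 295.7819, 137.3390.
Field: 295.7819/20 → 14 → O, 137.3390/10 → 13 → N; chars ON.
Square: 15.7819/2 → 7, 7.3390/1 → 7; chars 77.
Subsquare: 1.7819/0.0833333 → 21 → v, 0.3390/0.0416667 → 8 → i; chars vi.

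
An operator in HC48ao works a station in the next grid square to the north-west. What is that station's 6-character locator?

Longitude subsquare a = 0; −1 → -1, wraps to 23 = x, carry into square.
Longitude square 4; −1 → 3.
Latitude subsquare o = 14; +1 → 15 = p.

HC38xp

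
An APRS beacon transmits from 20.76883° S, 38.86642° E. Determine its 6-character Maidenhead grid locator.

KG99kf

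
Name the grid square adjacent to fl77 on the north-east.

Longitude square 7; +1 → 8.
Latitude square 7; +1 → 8.

FL88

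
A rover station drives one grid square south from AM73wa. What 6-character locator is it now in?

AM72wx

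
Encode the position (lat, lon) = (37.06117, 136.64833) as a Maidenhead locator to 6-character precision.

Shift to the Maidenhead origin (180°W, 90°S): lon 316.6483, lat 127.0612.
Field (20°×10°, letters A–R): lon ⌊316.6483/20⌋ = 15 → P; lat ⌊127.0612/10⌋ = 12 → M.
Square (2°×1°, digits 0–9): lon ⌊16.6483/2⌋ = 8; lat ⌊7.0612/1⌋ = 7.
Subsquare (5′×2.5′, letters a–x): lon ⌊0.6483/0.0833333⌋ = 7 → h; lat ⌊0.0612/0.0416667⌋ = 1 → b.

PM87hb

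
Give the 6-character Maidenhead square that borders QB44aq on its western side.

QB34xq

Longitude subsquare a = 0; −1 → -1, wraps to 23 = x, carry into square.
Longitude square 4; −1 → 3.
The latitude characters are unchanged.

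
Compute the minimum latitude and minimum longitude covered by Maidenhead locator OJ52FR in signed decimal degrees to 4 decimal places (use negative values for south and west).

2.7083, 110.4167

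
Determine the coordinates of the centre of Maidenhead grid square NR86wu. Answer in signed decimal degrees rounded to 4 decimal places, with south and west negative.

Field N=13, R=17: +13·20° lon, +17·10° lat → SW at lon 80°, lat 80°.
Square 8, 6: +8·2° lon, +6·1° lat → SW at lon 96°, lat 86°.
Subsquare w=22, u=20: +22·0.0833333° lon, +20·0.0416667° lat → SW at lon 97.8333°, lat 86.8333°.
Cell spans 0.0833333° lon × 0.0416667° lat. Centre is SW corner plus half of each.
latitude 86.8542, longitude 97.8750.

86.8542, 97.8750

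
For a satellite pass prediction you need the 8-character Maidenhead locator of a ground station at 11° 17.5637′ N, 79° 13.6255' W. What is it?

FK01jh20

Offset from 180°W / 90°S: lon 100.77291°, lat 101.29273°.
Field: 100.77291/20 → 5 → F, 101.29273/10 → 10 → K; chars FK.
Square: 0.77291/2 → 0, 1.29273/1 → 1; chars 01.
Subsquare: 0.77291/0.0833333 → 9 → j, 0.29273/0.0416667 → 7 → h; chars jh.
Extended square: 0.02291/0.00833333 → 2, 0.00106/0.00416667 → 0; chars 20.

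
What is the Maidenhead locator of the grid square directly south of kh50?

Latitude square 0; −1 → -1, wraps to 9, carry into field.
Latitude field H = 7; −1 → 6 = G.
The longitude characters are unchanged.

KG59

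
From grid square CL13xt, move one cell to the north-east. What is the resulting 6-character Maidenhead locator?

CL23au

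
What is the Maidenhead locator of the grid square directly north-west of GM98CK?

GM98bl

Longitude subsquare c = 2; −1 → 1 = b.
Latitude subsquare k = 10; +1 → 11 = l.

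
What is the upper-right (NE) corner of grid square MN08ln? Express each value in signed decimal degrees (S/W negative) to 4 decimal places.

48.5833, 61.0000

Field M=12, N=13: +12·20° lon, +13·10° lat → SW at lon 60°, lat 40°.
Square 0, 8: +0·2° lon, +8·1° lat → SW at lon 60°, lat 48°.
Subsquare l=11, n=13: +11·0.0833333° lon, +13·0.0416667° lat → SW at lon 60.9167°, lat 48.5417°.
Cell spans 0.0833333° lon × 0.0416667° lat. NE corner is SW corner plus one full cell.
latitude 48.5833, longitude 61.0000.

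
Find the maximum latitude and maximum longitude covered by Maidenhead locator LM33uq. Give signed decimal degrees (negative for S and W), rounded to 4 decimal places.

Field L=11, M=12: +11·20° lon, +12·10° lat → SW at lon 40°, lat 30°.
Square 3, 3: +3·2° lon, +3·1° lat → SW at lon 46°, lat 33°.
Subsquare u=20, q=16: +20·0.0833333° lon, +16·0.0416667° lat → SW at lon 47.6667°, lat 33.6667°.
Cell spans 0.0833333° lon × 0.0416667° lat. NE corner is SW corner plus one full cell.
latitude 33.7083, longitude 47.7500.

33.7083, 47.7500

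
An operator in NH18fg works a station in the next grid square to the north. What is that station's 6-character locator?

Latitude subsquare g = 6; +1 → 7 = h.
The longitude characters are unchanged.

NH18fh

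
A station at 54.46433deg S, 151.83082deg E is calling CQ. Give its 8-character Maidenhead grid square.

QD55vm98

Add 180° to longitude and 90° to latitude: 331.83082, 35.53567.
Field: 331.83082/20 → 16 → Q, 35.53567/10 → 3 → D; chars QD.
Square: 11.83082/2 → 5, 5.53567/1 → 5; chars 55.
Subsquare: 1.83082/0.0833333 → 21 → v, 0.53567/0.0416667 → 12 → m; chars vm.
Extended square: 0.08082/0.00833333 → 9, 0.03567/0.00416667 → 8; chars 98.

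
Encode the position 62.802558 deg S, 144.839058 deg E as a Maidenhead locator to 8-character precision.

QC27ke07

Offset from 180°W / 90°S: lon 324.83906°, lat 27.19744°.
Field: lon ⌊324.83906/20⌋ = 16 → Q; lat ⌊27.19744/10⌋ = 2 → C.
Square: lon ⌊4.83906/2⌋ = 2; lat ⌊7.19744/1⌋ = 7.
Subsquare: lon ⌊0.83906/0.0833333⌋ = 10 → k; lat ⌊0.19744/0.0416667⌋ = 4 → e.
Extended square: lon ⌊0.00572/0.00833333⌋ = 0; lat ⌊0.03078/0.00416667⌋ = 7.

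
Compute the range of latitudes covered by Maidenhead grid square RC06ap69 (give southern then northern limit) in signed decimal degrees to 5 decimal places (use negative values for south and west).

Field R=17, C=2: +17·20° lon, +2·10° lat → SW at lon 160°, lat -70°.
Square 0, 6: +0·2° lon, +6·1° lat → SW at lon 160°, lat -64°.
Subsquare a=0, p=15: +0·0.0833333° lon, +15·0.0416667° lat → SW at lon 160°, lat -63.375°.
Extended square 6, 9: +6·0.00833333° lon, +9·0.00416667° lat → SW at lon 160.05°, lat -63.3375°.
Cell spans 0.00833333° lon × 0.00416667° lat.
south -63.33750, north -63.33333.

-63.33750, -63.33333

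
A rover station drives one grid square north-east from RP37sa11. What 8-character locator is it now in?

RP37sa22

Longitude extended square 1; +1 → 2.
Latitude extended square 1; +1 → 2.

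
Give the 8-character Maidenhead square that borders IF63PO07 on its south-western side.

Longitude extended square 0; −1 → -1, wraps to 9, carry into subsquare.
Longitude subsquare p = 15; −1 → 14 = o.
Latitude extended square 7; −1 → 6.

IF63oo96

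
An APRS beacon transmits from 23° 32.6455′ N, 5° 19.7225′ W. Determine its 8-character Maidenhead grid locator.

IL73in00

Offset from 180°W / 90°S: lon 174.67129°, lat 113.54409°.
Field (20°×10°, letters A–R): 174.67129/20 → 8 → I, 113.54409/10 → 11 → L; chars IL.
Square (2°×1°, digits 0–9): 14.67129/2 → 7, 3.54409/1 → 3; chars 73.
Subsquare (5′×2.5′, letters a–x): 0.67129/0.0833333 → 8 → i, 0.54409/0.0416667 → 13 → n; chars in.
Extended square (30″×15″, digits 0–9): 0.00462/0.00833333 → 0, 0.00243/0.00416667 → 0; chars 00.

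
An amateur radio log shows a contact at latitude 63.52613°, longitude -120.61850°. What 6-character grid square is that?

Offset from 180°W / 90°S: lon 59.3815°, lat 153.5261°.
Field: lon ⌊59.3815/20⌋ = 2 → C; lat ⌊153.5261/10⌋ = 15 → P.
Square: lon ⌊19.3815/2⌋ = 9; lat ⌊3.5261/1⌋ = 3.
Subsquare: lon ⌊1.3815/0.0833333⌋ = 16 → q; lat ⌊0.5261/0.0416667⌋ = 12 → m.

CP93qm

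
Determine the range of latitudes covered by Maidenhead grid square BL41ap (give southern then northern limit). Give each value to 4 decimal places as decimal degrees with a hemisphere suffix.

Field B=1, L=11: +1·20° lon, +11·10° lat → SW at lon -160°, lat 20°.
Square 4, 1: +4·2° lon, +1·1° lat → SW at lon -152°, lat 21°.
Subsquare a=0, p=15: +0·0.0833333° lon, +15·0.0416667° lat → SW at lon -152°, lat 21.625°.
Cell spans 0.0833333° lon × 0.0416667° lat.
south 21.6250° N, north 21.6667° N.

21.6250° N, 21.6667° N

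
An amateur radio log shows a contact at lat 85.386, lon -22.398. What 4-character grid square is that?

HR85

Add 180° to longitude and 90° to latitude: 157.60, 175.39.
Field: 157.60/20 → 7 → H, 175.39/10 → 17 → R; chars HR.
Square: 17.60/2 → 8, 5.39/1 → 5; chars 85.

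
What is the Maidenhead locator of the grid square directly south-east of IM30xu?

Longitude subsquare x = 23; +1 → 24, wraps to 0 = a, carry into square.
Longitude square 3; +1 → 4.
Latitude subsquare u = 20; −1 → 19 = t.

IM40at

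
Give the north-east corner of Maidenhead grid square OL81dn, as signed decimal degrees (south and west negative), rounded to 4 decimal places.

Field O=14, L=11: +14·20° lon, +11·10° lat → SW at lon 100°, lat 20°.
Square 8, 1: +8·2° lon, +1·1° lat → SW at lon 116°, lat 21°.
Subsquare d=3, n=13: +3·0.0833333° lon, +13·0.0416667° lat → SW at lon 116.25°, lat 21.5417°.
Cell spans 0.0833333° lon × 0.0416667° lat. NE corner is SW corner plus one full cell.
latitude 21.5833, longitude 116.3333.

21.5833, 116.3333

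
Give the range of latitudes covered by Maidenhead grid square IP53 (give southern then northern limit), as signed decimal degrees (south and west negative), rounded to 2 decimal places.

Field I=8, P=15: +8·20° lon, +15·10° lat → SW at lon -20°, lat 60°.
Square 5, 3: +5·2° lon, +3·1° lat → SW at lon -10°, lat 63°.
Cell spans 2° lon × 1° lat.
south 63.00, north 64.00.

63.00, 64.00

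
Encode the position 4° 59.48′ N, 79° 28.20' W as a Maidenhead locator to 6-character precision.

Offset from 180°W / 90°S: lon 100.5300°, lat 94.9913°.
Field: lon ⌊100.5300/20⌋ = 5 → F; lat ⌊94.9913/10⌋ = 9 → J.
Square: lon ⌊0.5300/2⌋ = 0; lat ⌊4.9913/1⌋ = 4.
Subsquare: lon ⌊0.5300/0.0833333⌋ = 6 → g; lat ⌊0.9913/0.0416667⌋ = 23 → x.

FJ04gx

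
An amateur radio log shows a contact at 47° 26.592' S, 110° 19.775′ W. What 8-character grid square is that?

Add 180° to longitude and 90° to latitude: 69.67042, 42.55680.
Field: 69.67042/20 → 3 → D, 42.55680/10 → 4 → E; chars DE.
Square: 9.67042/2 → 4, 2.55680/1 → 2; chars 42.
Subsquare: 1.67042/0.0833333 → 20 → u, 0.55680/0.0416667 → 13 → n; chars un.
Extended square: 0.00375/0.00833333 → 0, 0.01513/0.00416667 → 3; chars 03.

DE42un03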